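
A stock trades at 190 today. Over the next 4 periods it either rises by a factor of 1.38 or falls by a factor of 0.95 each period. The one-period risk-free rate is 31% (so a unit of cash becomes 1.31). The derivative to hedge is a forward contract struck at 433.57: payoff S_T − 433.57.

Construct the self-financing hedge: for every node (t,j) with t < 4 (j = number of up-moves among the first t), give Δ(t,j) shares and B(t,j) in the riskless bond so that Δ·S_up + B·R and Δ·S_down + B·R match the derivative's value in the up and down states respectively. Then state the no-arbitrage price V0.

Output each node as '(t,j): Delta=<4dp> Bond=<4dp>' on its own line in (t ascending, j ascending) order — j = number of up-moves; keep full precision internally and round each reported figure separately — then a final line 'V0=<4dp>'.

(0,0): Delta=1.0000 Bond=-147.2225
(1,0): Delta=1.0000 Bond=-192.8614
(1,1): Delta=1.0000 Bond=-192.8614
(2,0): Delta=1.0000 Bond=-252.6484
(2,1): Delta=1.0000 Bond=-252.6484
(2,2): Delta=1.0000 Bond=-252.6484
(3,0): Delta=1.0000 Bond=-330.9695
(3,1): Delta=1.0000 Bond=-330.9695
(3,2): Delta=1.0000 Bond=-330.9695
(3,3): Delta=1.0000 Bond=-330.9695
V0=42.7775

Since d<R<u, set p* = (R−d)/(u−d) = 0.8372; price each node as the discounted p*-expectation of its children.
At expiry t=4: V(4,0)=-278.8138, V(4,1)=-208.7663, V(4,2)=-107.0130, V(4,3)=40.7970, V(4,4)=255.5105
  t=3,j=0: stock 162.9012 → up 224.8037 (V=-208.7663), down 154.7562 (V=-278.8138). Price -168.0682; hedge Δ=1.0000, bond B=-330.9695.
  t=3,j=1: stock 236.6355 → up 326.5570 (V=-107.0130), down 224.8037 (V=-208.7663). Price -94.3340; hedge Δ=1.0000, bond B=-330.9695.
  t=3,j=2: stock 343.7442 → up 474.3670 (V=40.7970), down 326.5570 (V=-107.0130). Price 12.7747; hedge Δ=1.0000, bond B=-330.9695.
  t=3,j=3: stock 499.3337 → up 689.0805 (V=255.5105), down 474.3670 (V=40.7970). Price 168.3642; hedge Δ=1.0000, bond B=-330.9695.
  t=2,j=0: stock 171.4750 → up 236.6355 (V=-94.3340), down 162.9012 (V=-168.0682). Price -81.1734; hedge Δ=1.0000, bond B=-252.6484.
  t=2,j=1: stock 249.0900 → up 343.7442 (V=12.7747), down 236.6355 (V=-94.3340). Price -3.5584; hedge Δ=1.0000, bond B=-252.6484.
  t=2,j=2: stock 361.8360 → up 499.3337 (V=168.3642), down 343.7442 (V=12.7747). Price 109.1876; hedge Δ=1.0000, bond B=-252.6484.
  t=1,j=0: stock 180.5000 → up 249.0900 (V=-3.5584), down 171.4750 (V=-81.1734). Price -12.3614; hedge Δ=1.0000, bond B=-192.8614.
  t=1,j=1: stock 262.2000 → up 361.8360 (V=109.1876), down 249.0900 (V=-3.5584). Price 69.3386; hedge Δ=1.0000, bond B=-192.8614.
  t=0,j=0: stock 190.0000 → up 262.2000 (V=69.3386), down 180.5000 (V=-12.3614). Price 42.7775; hedge Δ=1.0000, bond B=-147.2225.
Root portfolio cost Δ·190+B reproduces V0=42.7775.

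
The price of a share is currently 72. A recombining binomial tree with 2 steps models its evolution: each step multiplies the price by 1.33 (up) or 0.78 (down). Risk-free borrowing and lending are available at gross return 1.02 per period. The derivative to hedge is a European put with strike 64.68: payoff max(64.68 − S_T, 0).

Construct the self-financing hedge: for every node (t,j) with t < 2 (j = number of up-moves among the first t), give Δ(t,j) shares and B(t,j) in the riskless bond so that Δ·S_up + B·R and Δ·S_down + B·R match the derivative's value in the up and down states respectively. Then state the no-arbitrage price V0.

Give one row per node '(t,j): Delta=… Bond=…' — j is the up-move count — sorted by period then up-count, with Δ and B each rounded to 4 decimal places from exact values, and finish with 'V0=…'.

(0,0): Delta=-0.2913 Bond=27.3475
(1,0): Delta=-0.6758 Bond=49.4902
(1,1): Delta=0.0000 Bond=0.0000
V0=6.3742

The replicating-portfolio and risk-neutral prices coincide; use p* = (1.02−0.78)/(1.33−0.78) = 0.4364 for the latter.
Terminal values V(2,·): V(2,0)=20.8752, V(2,1)=0.0000, V(2,2)=0.0000
Node (1,0) S=56.1600: V=(p*·0.0000+(1−p*)·20.8752)/1.02=11.5353; Δ=(0.0000−20.8752)/(74.6928−43.8048)=-0.6758; B=V−Δ·S=49.4902
Node (1,1) S=95.7600: V=(p*·0.0000+(1−p*)·0.0000)/1.02=0.0000; Δ=(0.0000−0.0000)/(127.3608−74.6928)=0.0000; B=V−Δ·S=0.0000
Node (0,0) S=72.0000: V=(p*·0.0000+(1−p*)·11.5353)/1.02=6.3742; Δ=(0.0000−11.5353)/(95.7600−56.1600)=-0.2913; B=V−Δ·S=27.3475
The time-0 hedge costs 6.3742, which is the no-arbitrage price.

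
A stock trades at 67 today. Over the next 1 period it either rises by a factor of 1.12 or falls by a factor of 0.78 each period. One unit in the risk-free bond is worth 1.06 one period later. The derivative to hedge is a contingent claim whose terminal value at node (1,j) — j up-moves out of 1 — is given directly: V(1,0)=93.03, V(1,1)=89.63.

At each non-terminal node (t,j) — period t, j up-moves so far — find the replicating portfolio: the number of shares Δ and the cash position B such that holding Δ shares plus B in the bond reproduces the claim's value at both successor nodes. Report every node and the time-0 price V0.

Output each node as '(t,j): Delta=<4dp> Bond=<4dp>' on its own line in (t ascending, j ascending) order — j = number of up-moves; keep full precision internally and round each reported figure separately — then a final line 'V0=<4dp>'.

The replicating-portfolio and risk-neutral prices coincide; use p* = (1.06−0.78)/(1.12−0.78) = 0.8235 for the latter.
Payoff layer (t=1): V(1,0)=93.0300, V(1,1)=89.6300
  t=0,j=0: stock 67.0000 → up 75.0400 (V=89.6300), down 52.2600 (V=93.0300). Price 85.1226; hedge Δ=-0.1493, bond B=95.1226.
Root portfolio cost Δ·67+B reproduces V0=85.1226.

(0,0): Delta=-0.1493 Bond=95.1226
V0=85.1226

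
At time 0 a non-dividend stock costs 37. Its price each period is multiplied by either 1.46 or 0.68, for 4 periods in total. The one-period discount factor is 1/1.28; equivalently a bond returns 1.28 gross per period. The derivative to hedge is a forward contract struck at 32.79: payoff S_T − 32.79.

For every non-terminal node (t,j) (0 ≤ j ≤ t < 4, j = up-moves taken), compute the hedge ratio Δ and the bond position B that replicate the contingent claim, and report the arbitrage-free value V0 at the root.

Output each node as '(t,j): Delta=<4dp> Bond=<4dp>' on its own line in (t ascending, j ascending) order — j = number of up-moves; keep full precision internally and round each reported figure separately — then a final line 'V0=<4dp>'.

The replicating-portfolio and risk-neutral prices coincide; use p* = (1.28−0.68)/(1.46−0.68) = 0.7692 for the latter.
Terminal payoffs: V(4,0)=-24.8789, V(4,1)=-15.8044, V(4,2)=3.6791, V(4,3)=45.5113, V(4,4)=135.3276
Node (3,0) S=11.6340: V=(p*·-15.8044+(1−p*)·-24.8789)/1.28=-13.9832; Δ=(-15.8044−-24.8789)/(16.9856−7.9111)=1.0000; B=V−Δ·S=-25.6172
Node (3,1) S=24.9788: V=(p*·3.6791+(1−p*)·-15.8044)/1.28=-0.6383; Δ=(3.6791−-15.8044)/(36.4691−16.9856)=1.0000; B=V−Δ·S=-25.6172
Node (3,2) S=53.6311: V=(p*·45.5113+(1−p*)·3.6791)/1.28=28.0139; Δ=(45.5113−3.6791)/(78.3013−36.4691)=1.0000; B=V−Δ·S=-25.6172
Node (3,3) S=115.1490: V=(p*·135.3276+(1−p*)·45.5113)/1.28=89.5318; Δ=(135.3276−45.5113)/(168.1176−78.3013)=1.0000; B=V−Δ·S=-25.6172
Node (2,0) S=17.1088: V=(p*·-0.6383+(1−p*)·-13.9832)/1.28=-2.9046; Δ=(-0.6383−-13.9832)/(24.9788−11.6340)=1.0000; B=V−Δ·S=-20.0134
Node (2,1) S=36.7336: V=(p*·28.0139+(1−p*)·-0.6383)/1.28=16.7202; Δ=(28.0139−-0.6383)/(53.6311−24.9788)=1.0000; B=V−Δ·S=-20.0134
Node (2,2) S=78.8692: V=(p*·89.5318+(1−p*)·28.0139)/1.28=58.8558; Δ=(89.5318−28.0139)/(115.1490−53.6311)=1.0000; B=V−Δ·S=-20.0134
Node (1,0) S=25.1600: V=(p*·16.7202+(1−p*)·-2.9046)/1.28=9.5245; Δ=(16.7202−-2.9046)/(36.7336−17.1088)=1.0000; B=V−Δ·S=-15.6355
Node (1,1) S=54.0200: V=(p*·58.8558+(1−p*)·16.7202)/1.28=38.3845; Δ=(58.8558−16.7202)/(78.8692−36.7336)=1.0000; B=V−Δ·S=-15.6355
Node (0,0) S=37.0000: V=(p*·38.3845+(1−p*)·9.5245)/1.28=24.7848; Δ=(38.3845−9.5245)/(54.0200−25.1600)=1.0000; B=V−Δ·S=-12.2152
Each (Δ,B) replicates both successor values, so the strategy is self-financing and V0 is arbitrage-free.

(0,0): Delta=1.0000 Bond=-12.2152
(1,0): Delta=1.0000 Bond=-15.6355
(1,1): Delta=1.0000 Bond=-15.6355
(2,0): Delta=1.0000 Bond=-20.0134
(2,1): Delta=1.0000 Bond=-20.0134
(2,2): Delta=1.0000 Bond=-20.0134
(3,0): Delta=1.0000 Bond=-25.6172
(3,1): Delta=1.0000 Bond=-25.6172
(3,2): Delta=1.0000 Bond=-25.6172
(3,3): Delta=1.0000 Bond=-25.6172
V0=24.7848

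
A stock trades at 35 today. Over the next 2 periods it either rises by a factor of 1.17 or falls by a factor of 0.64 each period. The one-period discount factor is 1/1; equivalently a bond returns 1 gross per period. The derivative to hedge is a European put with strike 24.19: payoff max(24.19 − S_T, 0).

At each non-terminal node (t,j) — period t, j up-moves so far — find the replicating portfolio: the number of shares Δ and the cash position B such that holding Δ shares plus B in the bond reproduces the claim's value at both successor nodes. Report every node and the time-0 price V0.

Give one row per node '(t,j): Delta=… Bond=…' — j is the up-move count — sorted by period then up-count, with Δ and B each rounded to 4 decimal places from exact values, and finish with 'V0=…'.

(0,0): Delta=-0.1704 Bond=6.9774
(1,0): Delta=-0.8300 Bond=21.7532
(1,1): Delta=0.0000 Bond=0.0000
V0=1.0138

The replicating-portfolio and risk-neutral prices coincide; use p* = (1−0.64)/(1.17−0.64) = 0.6792 for the latter.
Terminal payoffs: V(2,0)=9.8540, V(2,1)=0.0000, V(2,2)=0.0000
  t=1,j=0: stock 22.4000 → up 26.2080 (V=0.0000), down 14.3360 (V=9.8540). Price 3.1607; hedge Δ=-0.8300, bond B=21.7532.
  t=1,j=1: stock 40.9500 → up 47.9115 (V=0.0000), down 26.2080 (V=0.0000). Price 0.0000; hedge Δ=0.0000, bond B=0.0000.
  t=0,j=0: stock 35.0000 → up 40.9500 (V=0.0000), down 22.4000 (V=3.1607). Price 1.0138; hedge Δ=-0.1704, bond B=6.9774.
Each (Δ,B) replicates both successor values, so the strategy is self-financing and V0 is arbitrage-free.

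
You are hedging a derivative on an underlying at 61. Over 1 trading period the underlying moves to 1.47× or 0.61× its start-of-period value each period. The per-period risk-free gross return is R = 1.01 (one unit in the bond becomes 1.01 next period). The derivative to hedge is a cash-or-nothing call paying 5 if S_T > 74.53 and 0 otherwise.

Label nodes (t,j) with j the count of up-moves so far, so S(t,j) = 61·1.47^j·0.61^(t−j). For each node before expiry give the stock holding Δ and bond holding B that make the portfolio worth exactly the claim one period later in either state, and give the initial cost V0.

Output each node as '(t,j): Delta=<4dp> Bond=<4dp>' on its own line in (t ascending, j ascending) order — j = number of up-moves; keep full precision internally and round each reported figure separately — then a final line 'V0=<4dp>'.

(0,0): Delta=0.0953 Bond=-3.5114
V0=2.3026

Under the risk-neutral measure, an up-move has probability p* = (R−d)/(u−d) = 0.4651 and values discount at R = 1.01.
Payoff layer (t=1): V(1,0)=0.0000, V(1,1)=5.0000
  t=0,j=0: stock 61.0000 → up 89.6700 (V=5.0000), down 37.2100 (V=0.0000). Price 2.3026; hedge Δ=0.0953, bond B=-3.5114.
Each (Δ,B) replicates both successor values, so the strategy is self-financing and V0 is arbitrage-free.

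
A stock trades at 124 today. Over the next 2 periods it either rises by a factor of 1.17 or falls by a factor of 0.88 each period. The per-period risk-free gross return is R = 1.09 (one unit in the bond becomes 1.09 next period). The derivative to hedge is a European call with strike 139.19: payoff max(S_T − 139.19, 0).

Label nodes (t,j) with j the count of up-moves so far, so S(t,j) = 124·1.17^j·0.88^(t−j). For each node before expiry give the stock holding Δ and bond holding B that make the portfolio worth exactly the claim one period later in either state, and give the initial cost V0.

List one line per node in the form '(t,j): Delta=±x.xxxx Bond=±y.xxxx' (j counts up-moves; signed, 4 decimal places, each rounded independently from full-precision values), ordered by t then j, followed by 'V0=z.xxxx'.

(0,0): Delta=0.5645 Bond=-56.5087
(1,0): Delta=0.0000 Bond=0.0000
(1,1): Delta=0.7262 Bond=-85.0591
V0=13.4850

Under the risk-neutral measure, an up-move has probability p* = (R−d)/(u−d) = 0.7241 and values discount at R = 1.09.
At expiry t=2: V(2,0)=0.0000, V(2,1)=0.0000, V(2,2)=30.5536
(1,0): S=109.1200. Δ = (V_up−V_dn)/(S_up−S_dn) = (0.0000−0.0000)/(127.6704−96.0256) = 0.0000. V = [p*·0.0000 + (1−p*)·0.0000]/1.09 = 0.0000. B = V − Δ·S = 0.0000.
(1,1): S=145.0800. Δ = (V_up−V_dn)/(S_up−S_dn) = (30.5536−0.0000)/(169.7436−127.6704) = 0.7262. V = [p*·30.5536 + (1−p*)·0.0000]/1.09 = 20.2982. B = V − Δ·S = -85.0591.
(0,0): S=124.0000. Δ = (V_up−V_dn)/(S_up−S_dn) = (20.2982−0.0000)/(145.0800−109.1200) = 0.5645. V = [p*·20.2982 + (1−p*)·0.0000]/1.09 = 13.4850. B = V − Δ·S = -56.5087.
Each (Δ,B) replicates both successor values, so the strategy is self-financing and V0 is arbitrage-free.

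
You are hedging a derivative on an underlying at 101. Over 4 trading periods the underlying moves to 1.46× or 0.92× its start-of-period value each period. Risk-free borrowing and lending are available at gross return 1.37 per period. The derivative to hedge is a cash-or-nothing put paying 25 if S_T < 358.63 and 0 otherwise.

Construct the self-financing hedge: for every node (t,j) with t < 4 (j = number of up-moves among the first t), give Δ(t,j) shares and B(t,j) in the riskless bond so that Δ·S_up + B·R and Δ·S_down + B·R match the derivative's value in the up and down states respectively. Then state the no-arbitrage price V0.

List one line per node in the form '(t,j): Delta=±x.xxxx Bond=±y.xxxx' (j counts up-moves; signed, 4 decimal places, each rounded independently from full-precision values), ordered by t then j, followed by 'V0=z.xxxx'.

(0,0): Delta=-0.1032 Bond=14.0937
(1,0): Delta=0.0000 Bond=9.7225
(1,1): Delta=-0.1162 Bond=21.2255
(2,0): Delta=0.0000 Bond=13.3198
(2,1): Delta=0.0000 Bond=13.3198
(2,2): Delta=-0.1308 Bond=32.2307
(3,0): Delta=0.0000 Bond=18.2482
(3,1): Delta=0.0000 Bond=18.2482
(3,2): Delta=0.0000 Bond=18.2482
(3,3): Delta=-0.1473 Bond=49.3377
V0=3.6743

No-arbitrage ⇒ martingale measure with p* = (R−d)/(u−d) = 0.8333.
Terminal payoffs: V(4,0)=25.0000, V(4,1)=25.0000, V(4,2)=25.0000, V(4,3)=25.0000, V(4,4)=0.0000
Node (3,0) S=78.6475: V=(p*·25.0000+(1−p*)·25.0000)/1.37=18.2482; Δ=(25.0000−25.0000)/(114.8253−72.3557)=0.0000; B=V−Δ·S=18.2482
Node (3,1) S=124.8101: V=(p*·25.0000+(1−p*)·25.0000)/1.37=18.2482; Δ=(25.0000−25.0000)/(182.2228−114.8253)=0.0000; B=V−Δ·S=18.2482
Node (3,2) S=198.0683: V=(p*·25.0000+(1−p*)·25.0000)/1.37=18.2482; Δ=(25.0000−25.0000)/(289.1797−182.2228)=0.0000; B=V−Δ·S=18.2482
Node (3,3) S=314.3257: V=(p*·0.0000+(1−p*)·25.0000)/1.37=3.0414; Δ=(0.0000−25.0000)/(458.9156−289.1797)=-0.1473; B=V−Δ·S=49.3377
Node (2,0) S=85.4864: V=(p*·18.2482+(1−p*)·18.2482)/1.37=13.3198; Δ=(18.2482−18.2482)/(124.8101−78.6475)=0.0000; B=V−Δ·S=13.3198
Node (2,1) S=135.6632: V=(p*·18.2482+(1−p*)·18.2482)/1.37=13.3198; Δ=(18.2482−18.2482)/(198.0683−124.8101)=0.0000; B=V−Δ·S=13.3198
Node (2,2) S=215.2916: V=(p*·3.0414+(1−p*)·18.2482)/1.37=4.0699; Δ=(3.0414−18.2482)/(314.3257−198.0683)=-0.1308; B=V−Δ·S=32.2307
Node (1,0) S=92.9200: V=(p*·13.3198+(1−p*)·13.3198)/1.37=9.7225; Δ=(13.3198−13.3198)/(135.6632−85.4864)=0.0000; B=V−Δ·S=9.7225
Node (1,1) S=147.4600: V=(p*·4.0699+(1−p*)·13.3198)/1.37=4.0961; Δ=(4.0699−13.3198)/(215.2916−135.6632)=-0.1162; B=V−Δ·S=21.2255
Node (0,0) S=101.0000: V=(p*·4.0961+(1−p*)·9.7225)/1.37=3.6743; Δ=(4.0961−9.7225)/(147.4600−92.9200)=-0.1032; B=V−Δ·S=14.0937
Check: Δ(0,0)·S0 + B(0,0) = 3.6743 = V0.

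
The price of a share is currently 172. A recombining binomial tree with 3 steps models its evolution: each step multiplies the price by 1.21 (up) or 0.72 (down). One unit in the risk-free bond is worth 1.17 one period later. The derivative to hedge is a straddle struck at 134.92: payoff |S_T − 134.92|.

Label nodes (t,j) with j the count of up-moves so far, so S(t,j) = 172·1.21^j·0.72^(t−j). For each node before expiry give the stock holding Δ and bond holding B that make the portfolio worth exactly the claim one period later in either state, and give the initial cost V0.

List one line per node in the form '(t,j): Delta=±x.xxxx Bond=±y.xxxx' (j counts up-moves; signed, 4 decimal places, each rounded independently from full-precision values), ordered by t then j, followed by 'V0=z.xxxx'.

Risk-neutral probability p* = (R−d)/(u−d) = (1.17−0.72)/(1.21−0.72) = 0.9184.
Payoff layer (t=3): V(3,0)=70.7213, V(3,1)=27.0306, V(3,2)=46.3941, V(3,3)=169.7885
  t=2,j=0: stock 89.1648 → up 107.8894 (V=27.0306), down 64.1987 (V=70.7213). Price 26.1514; hedge Δ=-1.0000, bond B=115.3162.
  t=2,j=1: stock 149.8464 → up 181.3141 (V=46.3941), down 107.8894 (V=27.0306). Price 38.3021; hedge Δ=0.2637, bond B=-1.2154.
  t=2,j=2: stock 251.8252 → up 304.7085 (V=169.7885), down 181.3141 (V=46.3941). Price 136.5090; hedge Δ=1.0000, bond B=-115.3162.
  t=1,j=0: stock 123.8400 → up 149.8464 (V=38.3021), down 89.1648 (V=26.1514). Price 31.8891; hedge Δ=0.2002, bond B=7.0918.
  t=1,j=1: stock 208.1200 → up 251.8252 (V=136.5090), down 149.8464 (V=38.3021). Price 109.8223; hedge Δ=0.9630, bond B=-90.5999.
  t=0,j=0: stock 172.0000 → up 208.1200 (V=109.8223), down 123.8400 (V=31.8891). Price 88.4277; hedge Δ=0.9247, bond B=-70.6197.
Root portfolio cost Δ·172+B reproduces V0=88.4277.

(0,0): Delta=0.9247 Bond=-70.6197
(1,0): Delta=0.2002 Bond=7.0918
(1,1): Delta=0.9630 Bond=-90.5999
(2,0): Delta=-1.0000 Bond=115.3162
(2,1): Delta=0.2637 Bond=-1.2154
(2,2): Delta=1.0000 Bond=-115.3162
V0=88.4277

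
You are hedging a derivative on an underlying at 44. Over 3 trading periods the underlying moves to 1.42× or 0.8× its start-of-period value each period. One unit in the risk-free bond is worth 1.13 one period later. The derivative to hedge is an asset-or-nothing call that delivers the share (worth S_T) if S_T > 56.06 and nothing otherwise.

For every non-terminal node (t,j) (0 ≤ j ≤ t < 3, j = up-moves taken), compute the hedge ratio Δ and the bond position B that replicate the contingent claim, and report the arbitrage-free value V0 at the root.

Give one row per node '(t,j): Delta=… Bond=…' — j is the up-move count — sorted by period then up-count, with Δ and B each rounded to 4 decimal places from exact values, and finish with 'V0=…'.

(0,0): Delta=1.4619 Bond=-31.6039
(1,0): Delta=1.5319 Bond=-38.1753
(1,1): Delta=1.4273 Bond=-33.5480
(2,0): Delta=0.0000 Bond=0.0000
(2,1): Delta=2.2903 Bond=-81.0474
(2,2): Delta=1.0000 Bond=0.0000
V0=32.7208

Under the risk-neutral measure, an up-move has probability p* = (R−d)/(u−d) = 0.5323 and values discount at R = 1.13.
Payoff layer (t=3): V(3,0)=0.0000, V(3,1)=0.0000, V(3,2)=70.9773, V(3,3)=125.9847
(2,0): S=28.1600. Δ = (V_up−V_dn)/(S_up−S_dn) = (0.0000−0.0000)/(39.9872−22.5280) = 0.0000. V = [p*·0.0000 + (1−p*)·0.0000]/1.13 = 0.0000. B = V − Δ·S = 0.0000.
(2,1): S=49.9840. Δ = (V_up−V_dn)/(S_up−S_dn) = (70.9773−0.0000)/(70.9773−39.9872) = 2.2903. V = [p*·70.9773 + (1−p*)·0.0000]/1.13 = 33.4321. B = V − Δ·S = -81.0474.
(2,2): S=88.7216. Δ = (V_up−V_dn)/(S_up−S_dn) = (125.9847−70.9773)/(125.9847−70.9773) = 1.0000. V = [p*·125.9847 + (1−p*)·70.9773]/1.13 = 88.7216. B = V − Δ·S = 0.0000.
(1,0): S=35.2000. Δ = (V_up−V_dn)/(S_up−S_dn) = (33.4321−0.0000)/(49.9840−28.1600) = 1.5319. V = [p*·33.4321 + (1−p*)·0.0000]/1.13 = 15.7473. B = V − Δ·S = -38.1753.
(1,1): S=62.4800. Δ = (V_up−V_dn)/(S_up−S_dn) = (88.7216−33.4321)/(88.7216−49.9840) = 1.4273. V = [p*·88.7216 + (1−p*)·33.4321]/1.13 = 55.6286. B = V − Δ·S = -33.5480.
(0,0): S=44.0000. Δ = (V_up−V_dn)/(S_up−S_dn) = (55.6286−15.7473)/(62.4800−35.2000) = 1.4619. V = [p*·55.6286 + (1−p*)·15.7473]/1.13 = 32.7208. B = V − Δ·S = -31.6039.
Each (Δ,B) replicates both successor values, so the strategy is self-financing and V0 is arbitrage-free.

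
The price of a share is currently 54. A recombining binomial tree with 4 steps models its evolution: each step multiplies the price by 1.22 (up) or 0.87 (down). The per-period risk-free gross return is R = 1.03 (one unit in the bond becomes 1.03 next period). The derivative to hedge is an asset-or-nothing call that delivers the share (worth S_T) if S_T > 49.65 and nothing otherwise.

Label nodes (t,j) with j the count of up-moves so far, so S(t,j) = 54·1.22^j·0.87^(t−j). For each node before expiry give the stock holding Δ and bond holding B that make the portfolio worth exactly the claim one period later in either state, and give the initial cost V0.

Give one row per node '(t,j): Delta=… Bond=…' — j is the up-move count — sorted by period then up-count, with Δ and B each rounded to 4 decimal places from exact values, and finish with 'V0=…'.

(0,0): Delta=1.7525 Bond=-54.2998
(1,0): Delta=2.0241 Bond=-68.6845
(1,1): Delta=1.5226 Bond=-40.7814
(2,0): Delta=1.8874 Bond=-65.1599
(2,1): Delta=2.1398 Bond=-77.3774
(2,2): Delta=1.0000 Bond=0.0000
(3,0): Delta=0.0000 Bond=0.0000
(3,1): Delta=3.4857 Bond=-146.8135
(3,2): Delta=1.0000 Bond=0.0000
(3,3): Delta=1.0000 Bond=0.0000
V0=40.3376

Since d<R<u, set p* = (R−d)/(u−d) = 0.4571; price each node as the discounted p*-expectation of its children.
Payoff layer (t=4): V(4,0)=0.0000, V(4,1)=0.0000, V(4,2)=60.8348, V(4,3)=85.3085, V(4,4)=119.6281
  t=3,j=0: stock 35.5592 → up 43.3822 (V=0.0000), down 30.9365 (V=0.0000). Price 0.0000; hedge Δ=0.0000, bond B=0.0000.
  t=3,j=1: stock 49.8646 → up 60.8348 (V=60.8348), down 43.3822 (V=0.0000). Price 27.0002; hedge Δ=3.4857, bond B=-146.8135.
  t=3,j=2: stock 69.9250 → up 85.3085 (V=85.3085), down 60.8348 (V=60.8348). Price 69.9250; hedge Δ=1.0000, bond B=0.0000.
  t=3,j=3: stock 98.0558 → up 119.6281 (V=119.6281), down 85.3085 (V=85.3085). Price 98.0558; hedge Δ=1.0000, bond B=0.0000.
  t=2,j=0: stock 40.8726 → up 49.8646 (V=27.0002), down 35.5592 (V=0.0000). Price 11.9834; hedge Δ=1.8874, bond B=-65.1599.
  t=2,j=1: stock 57.3156 → up 69.9250 (V=69.9250), down 49.8646 (V=27.0002). Price 45.2650; hedge Δ=2.1398, bond B=-77.3774.
  t=2,j=2: stock 80.3736 → up 98.0558 (V=98.0558), down 69.9250 (V=69.9250). Price 80.3736; hedge Δ=1.0000, bond B=0.0000.
  t=1,j=0: stock 46.9800 → up 57.3156 (V=45.2650), down 40.8726 (V=11.9834). Price 26.4057; hedge Δ=2.0241, bond B=-68.6845.
  t=1,j=1: stock 65.8800 → up 80.3736 (V=80.3736), down 57.3156 (V=45.2650). Price 59.5288; hedge Δ=1.5226, bond B=-40.7814.
  t=0,j=0: stock 54.0000 → up 65.8800 (V=59.5288), down 46.9800 (V=26.4057). Price 40.3376; hedge Δ=1.7525, bond B=-54.2998.
The time-0 hedge costs 40.3376, which is the no-arbitrage price.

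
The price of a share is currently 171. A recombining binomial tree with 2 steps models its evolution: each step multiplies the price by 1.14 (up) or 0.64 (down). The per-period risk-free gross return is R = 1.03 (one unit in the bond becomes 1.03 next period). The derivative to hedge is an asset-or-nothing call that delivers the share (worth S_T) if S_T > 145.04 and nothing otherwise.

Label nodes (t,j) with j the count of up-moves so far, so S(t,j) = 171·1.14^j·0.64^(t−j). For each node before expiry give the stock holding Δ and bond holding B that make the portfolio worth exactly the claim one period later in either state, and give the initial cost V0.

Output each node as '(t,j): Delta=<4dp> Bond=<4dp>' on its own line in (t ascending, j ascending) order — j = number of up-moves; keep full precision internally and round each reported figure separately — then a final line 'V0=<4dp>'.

Since d<R<u, set p* = (R−d)/(u−d) = 0.7800; price each node as the discounted p*-expectation of its children.
Payoff layer (t=2): V(2,0)=0.0000, V(2,1)=0.0000, V(2,2)=222.2316
Node (1,0) S=109.4400: V=(p*·0.0000+(1−p*)·0.0000)/1.03=0.0000; Δ=(0.0000−0.0000)/(124.7616−70.0416)=0.0000; B=V−Δ·S=0.0000
Node (1,1) S=194.9400: V=(p*·222.2316+(1−p*)·0.0000)/1.03=168.2919; Δ=(222.2316−0.0000)/(222.2316−124.7616)=2.2800; B=V−Δ·S=-276.1713
Node (0,0) S=171.0000: V=(p*·168.2919+(1−p*)·0.0000)/1.03=127.4443; Δ=(168.2919−0.0000)/(194.9400−109.4400)=1.9683; B=V−Δ·S=-209.1394
Each (Δ,B) replicates both successor values, so the strategy is self-financing and V0 is arbitrage-free.

(0,0): Delta=1.9683 Bond=-209.1394
(1,0): Delta=0.0000 Bond=0.0000
(1,1): Delta=2.2800 Bond=-276.1713
V0=127.4443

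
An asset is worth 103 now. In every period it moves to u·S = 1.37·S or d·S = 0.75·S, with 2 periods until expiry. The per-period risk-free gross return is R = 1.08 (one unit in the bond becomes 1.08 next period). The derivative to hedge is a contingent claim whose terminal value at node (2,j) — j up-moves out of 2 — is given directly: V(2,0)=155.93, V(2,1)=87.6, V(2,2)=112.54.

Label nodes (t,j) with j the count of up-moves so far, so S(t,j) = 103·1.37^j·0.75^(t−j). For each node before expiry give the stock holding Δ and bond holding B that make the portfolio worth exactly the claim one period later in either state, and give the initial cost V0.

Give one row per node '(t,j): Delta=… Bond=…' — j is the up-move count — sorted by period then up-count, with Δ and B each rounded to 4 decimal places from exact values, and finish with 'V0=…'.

(0,0): Delta=-0.2709 Bond=121.8837
(1,0): Delta=-1.4267 Bond=220.9141
(1,1): Delta=0.2851 Bond=53.1765
V0=93.9771

No-arbitrage ⇒ martingale measure with p* = (R−d)/(u−d) = 0.5323.
Terminal payoffs: V(2,0)=155.9300, V(2,1)=87.6000, V(2,2)=112.5400
Node (1,0) S=77.2500: V=(p*·87.6000+(1−p*)·155.9300)/1.08=110.7045; Δ=(87.6000−155.9300)/(105.8325−57.9375)=-1.4267; B=V−Δ·S=220.9141
Node (1,1) S=141.1100: V=(p*·112.5400+(1−p*)·87.6000)/1.08=93.4023; Δ=(112.5400−87.6000)/(193.3207−105.8325)=0.2851; B=V−Δ·S=53.1765
Node (0,0) S=103.0000: V=(p*·93.4023+(1−p*)·110.7045)/1.08=93.9771; Δ=(93.4023−110.7045)/(141.1100−77.2500)=-0.2709; B=V−Δ·S=121.8837
Check: Δ(0,0)·S0 + B(0,0) = 93.9771 = V0.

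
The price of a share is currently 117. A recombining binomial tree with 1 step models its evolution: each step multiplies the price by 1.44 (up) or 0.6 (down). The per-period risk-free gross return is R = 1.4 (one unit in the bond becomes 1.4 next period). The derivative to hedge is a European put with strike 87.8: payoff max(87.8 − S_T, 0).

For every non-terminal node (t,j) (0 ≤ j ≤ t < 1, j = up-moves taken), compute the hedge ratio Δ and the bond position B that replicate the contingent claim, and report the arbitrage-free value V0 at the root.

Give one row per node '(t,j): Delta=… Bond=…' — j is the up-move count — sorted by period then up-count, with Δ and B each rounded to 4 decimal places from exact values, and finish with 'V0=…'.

No-arbitrage ⇒ martingale measure with p* = (R−d)/(u−d) = 0.9524.
At expiry t=1: V(1,0)=17.6000, V(1,1)=0.0000
  t=0,j=0: stock 117.0000 → up 168.4800 (V=0.0000), down 70.2000 (V=17.6000). Price 0.5986; hedge Δ=-0.1791, bond B=21.5510.
Root portfolio cost Δ·117+B reproduces V0=0.5986.

(0,0): Delta=-0.1791 Bond=21.5510
V0=0.5986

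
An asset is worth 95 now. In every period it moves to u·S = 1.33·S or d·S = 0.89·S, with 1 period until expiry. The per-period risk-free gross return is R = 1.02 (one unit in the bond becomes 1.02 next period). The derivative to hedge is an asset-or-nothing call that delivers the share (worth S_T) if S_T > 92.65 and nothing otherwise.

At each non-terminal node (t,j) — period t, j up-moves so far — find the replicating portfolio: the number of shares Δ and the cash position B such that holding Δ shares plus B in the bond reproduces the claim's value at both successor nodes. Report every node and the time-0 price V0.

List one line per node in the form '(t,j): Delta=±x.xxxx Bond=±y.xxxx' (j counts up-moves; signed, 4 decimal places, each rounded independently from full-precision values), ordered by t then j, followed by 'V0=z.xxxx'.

(0,0): Delta=3.0227 Bond=-250.5604
V0=36.5987

Since d<R<u, set p* = (R−d)/(u−d) = 0.2955; price each node as the discounted p*-expectation of its children.
Payoff layer (t=1): V(1,0)=0.0000, V(1,1)=126.3500
Node (0,0) S=95.0000: V=(p*·126.3500+(1−p*)·0.0000)/1.02=36.5987; Δ=(126.3500−0.0000)/(126.3500−84.5500)=3.0227; B=V−Δ·S=-250.5604
Each (Δ,B) replicates both successor values, so the strategy is self-financing and V0 is arbitrage-free.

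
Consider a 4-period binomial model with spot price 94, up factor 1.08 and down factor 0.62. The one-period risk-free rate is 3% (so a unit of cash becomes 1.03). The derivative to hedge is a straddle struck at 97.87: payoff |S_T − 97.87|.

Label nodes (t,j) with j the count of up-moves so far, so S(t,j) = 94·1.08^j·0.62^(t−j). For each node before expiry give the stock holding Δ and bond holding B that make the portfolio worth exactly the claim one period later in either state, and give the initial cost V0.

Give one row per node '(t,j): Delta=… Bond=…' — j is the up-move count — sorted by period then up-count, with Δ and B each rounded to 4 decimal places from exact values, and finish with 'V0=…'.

No-arbitrage ⇒ martingale measure with p* = (R−d)/(u−d) = 0.8913.
Payoff layer (t=4): V(4,0)=83.9802, V(4,1)=73.6749, V(4,2)=55.7238, V(4,3)=24.4540, V(4,4)=30.0160
(3,0): S=22.4028. Δ = (V_up−V_dn)/(S_up−S_dn) = (73.6749−83.9802)/(24.1951−13.8898) = -1.0000. V = [p*·73.6749 + (1−p*)·83.9802]/1.03 = 72.6166. B = V − Δ·S = 95.0194.
(3,1): S=39.0243. Δ = (V_up−V_dn)/(S_up−S_dn) = (55.7238−73.6749)/(42.1462−24.1951) = -1.0000. V = [p*·55.7238 + (1−p*)·73.6749]/1.03 = 55.9951. B = V − Δ·S = 95.0194.
(3,2): S=67.9778. Δ = (V_up−V_dn)/(S_up−S_dn) = (24.4540−55.7238)/(73.4160−42.1462) = -1.0000. V = [p*·24.4540 + (1−p*)·55.7238]/1.03 = 27.0416. B = V − Δ·S = 95.0194.
(3,3): S=118.4129. Δ = (V_up−V_dn)/(S_up−S_dn) = (30.0160−24.4540)/(127.8860−73.4160) = 0.1021. V = [p*·30.0160 + (1−p*)·24.4540]/1.03 = 28.5548. B = V − Δ·S = 16.4635.
(2,0): S=36.1336. Δ = (V_up−V_dn)/(S_up−S_dn) = (55.9951−72.6166)/(39.0243−22.4028) = -1.0000. V = [p*·55.9951 + (1−p*)·72.6166]/1.03 = 56.1183. B = V − Δ·S = 92.2519.
(2,1): S=62.9424. Δ = (V_up−V_dn)/(S_up−S_dn) = (27.0416−55.9951)/(67.9778−39.0243) = -1.0000. V = [p*·27.0416 + (1−p*)·55.9951]/1.03 = 29.3095. B = V − Δ·S = 92.2519.
(2,2): S=109.6416. Δ = (V_up−V_dn)/(S_up−S_dn) = (28.5548−27.0416)/(118.4129−67.9778) = 0.0300. V = [p*·28.5548 + (1−p*)·27.0416]/1.03 = 27.5634. B = V − Δ·S = 24.2740.
(1,0): S=58.2800. Δ = (V_up−V_dn)/(S_up−S_dn) = (29.3095−56.1183)/(62.9424−36.1336) = -1.0000. V = [p*·29.3095 + (1−p*)·56.1183]/1.03 = 31.2849. B = V − Δ·S = 89.5649.
(1,1): S=101.5200. Δ = (V_up−V_dn)/(S_up−S_dn) = (27.5634−29.3095)/(109.6416−62.9424) = -0.0374. V = [p*·27.5634 + (1−p*)·29.3095]/1.03 = 26.9448. B = V − Δ·S = 30.7407.
(0,0): S=94.0000. Δ = (V_up−V_dn)/(S_up−S_dn) = (26.9448−31.2849)/(101.5200−58.2800) = -0.1004. V = [p*·26.9448 + (1−p*)·31.2849]/1.03 = 26.6180. B = V − Δ·S = 36.0530.
Check: Δ(0,0)·S0 + B(0,0) = 26.6180 = V0.

(0,0): Delta=-0.1004 Bond=36.0530
(1,0): Delta=-1.0000 Bond=89.5649
(1,1): Delta=-0.0374 Bond=30.7407
(2,0): Delta=-1.0000 Bond=92.2519
(2,1): Delta=-1.0000 Bond=92.2519
(2,2): Delta=0.0300 Bond=24.2740
(3,0): Delta=-1.0000 Bond=95.0194
(3,1): Delta=-1.0000 Bond=95.0194
(3,2): Delta=-1.0000 Bond=95.0194
(3,3): Delta=0.1021 Bond=16.4635
V0=26.6180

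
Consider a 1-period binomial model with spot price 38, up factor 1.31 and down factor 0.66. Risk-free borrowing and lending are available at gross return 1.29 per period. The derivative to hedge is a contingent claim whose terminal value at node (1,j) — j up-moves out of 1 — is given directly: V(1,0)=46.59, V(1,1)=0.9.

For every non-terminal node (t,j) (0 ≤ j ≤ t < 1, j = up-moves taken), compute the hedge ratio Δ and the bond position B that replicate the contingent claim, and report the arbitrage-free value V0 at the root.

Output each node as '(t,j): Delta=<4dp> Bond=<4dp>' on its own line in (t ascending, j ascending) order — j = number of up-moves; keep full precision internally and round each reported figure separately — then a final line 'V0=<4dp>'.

(0,0): Delta=-1.8498 Bond=72.0798
V0=1.7875

The replicating-portfolio and risk-neutral prices coincide; use p* = (1.29−0.66)/(1.31−0.66) = 0.9692 for the latter.
Payoff layer (t=1): V(1,0)=46.5900, V(1,1)=0.9000
(0,0): S=38.0000. Δ = (V_up−V_dn)/(S_up−S_dn) = (0.9000−46.5900)/(49.7800−25.0800) = -1.8498. V = [p*·0.9000 + (1−p*)·46.5900]/1.29 = 1.7875. B = V − Δ·S = 72.0798.
Self-financing check: at every node Δ·S+B equals the discounted successor values.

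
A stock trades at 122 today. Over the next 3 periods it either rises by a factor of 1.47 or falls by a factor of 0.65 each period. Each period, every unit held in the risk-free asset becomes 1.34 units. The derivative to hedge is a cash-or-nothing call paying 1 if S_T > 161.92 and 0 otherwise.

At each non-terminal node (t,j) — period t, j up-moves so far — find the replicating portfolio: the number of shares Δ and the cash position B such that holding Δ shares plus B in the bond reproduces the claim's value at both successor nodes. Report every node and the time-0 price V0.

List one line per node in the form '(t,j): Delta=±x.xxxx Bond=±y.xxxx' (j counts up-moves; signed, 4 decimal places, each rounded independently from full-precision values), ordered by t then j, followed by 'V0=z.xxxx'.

(0,0): Delta=0.0015 Bond=0.2064
(1,0): Delta=0.0097 Bond=-0.3715
(1,1): Delta=0.0008 Bond=0.3986
(2,0): Delta=0.0000 Bond=0.0000
(2,1): Delta=0.0105 Bond=-0.5916
(2,2): Delta=0.0000 Bond=0.7463
V0=0.3876

Risk-neutral probability p* = (R−d)/(u−d) = (1.34−0.65)/(1.47−0.65) = 0.8415.
Terminal values V(3,·): V(3,0)=0.0000, V(3,1)=0.0000, V(3,2)=1.0000, V(3,3)=1.0000
Node (2,0) S=51.5450: V=(p*·0.0000+(1−p*)·0.0000)/1.34=0.0000; Δ=(0.0000−0.0000)/(75.7712−33.5042)=0.0000; B=V−Δ·S=0.0000
Node (2,1) S=116.5710: V=(p*·1.0000+(1−p*)·0.0000)/1.34=0.6280; Δ=(1.0000−0.0000)/(171.3594−75.7712)=0.0105; B=V−Δ·S=-0.5916
Node (2,2) S=263.6298: V=(p*·1.0000+(1−p*)·1.0000)/1.34=0.7463; Δ=(1.0000−1.0000)/(387.5358−171.3594)=0.0000; B=V−Δ·S=0.7463
Node (1,0) S=79.3000: V=(p*·0.6280+(1−p*)·0.0000)/1.34=0.3943; Δ=(0.6280−0.0000)/(116.5710−51.5450)=0.0097; B=V−Δ·S=-0.3715
Node (1,1) S=179.3400: V=(p*·0.7463+(1−p*)·0.6280)/1.34=0.5429; Δ=(0.7463−0.6280)/(263.6298−116.5710)=0.0008; B=V−Δ·S=0.3986
Node (0,0) S=122.0000: V=(p*·0.5429+(1−p*)·0.3943)/1.34=0.3876; Δ=(0.5429−0.3943)/(179.3400−79.3000)=0.0015; B=V−Δ·S=0.2064
Check: Δ(0,0)·S0 + B(0,0) = 0.3876 = V0.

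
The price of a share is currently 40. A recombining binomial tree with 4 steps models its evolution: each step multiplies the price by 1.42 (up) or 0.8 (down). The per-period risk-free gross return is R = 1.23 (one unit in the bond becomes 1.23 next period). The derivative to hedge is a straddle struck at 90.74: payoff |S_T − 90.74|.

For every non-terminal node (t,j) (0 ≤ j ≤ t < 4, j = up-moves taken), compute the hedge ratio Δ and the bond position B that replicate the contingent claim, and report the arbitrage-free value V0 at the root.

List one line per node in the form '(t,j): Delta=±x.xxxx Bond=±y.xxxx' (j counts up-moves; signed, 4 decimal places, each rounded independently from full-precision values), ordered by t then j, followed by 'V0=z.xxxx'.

(0,0): Delta=0.0436 Bond=12.7519
(1,0): Delta=-0.9716 Bond=48.1717
(1,1): Delta=0.2963 Bond=1.3302
(2,0): Delta=-1.0000 Bond=59.9775
(2,1): Delta=-0.9646 Bond=58.9303
(2,2): Delta=0.6102 Bond=-23.6798
(3,0): Delta=-1.0000 Bond=73.7724
(3,1): Delta=-1.0000 Bond=73.7724
(3,2): Delta=-0.9557 Bond=71.9151
(3,3): Delta=1.0000 Bond=-73.7724
V0=14.4953

Under the risk-neutral measure, an up-move has probability p* = (R−d)/(u−d) = 0.6935 and values discount at R = 1.23.
Terminal values V(4,·): V(4,0)=74.3560, V(4,1)=61.6584, V(4,2)=39.1202, V(4,3)=0.8852, V(4,4)=71.8948
  t=3,j=0: stock 20.4800 → up 29.0816 (V=61.6584), down 16.3840 (V=74.3560). Price 53.2924; hedge Δ=-1.0000, bond B=73.7724.
  t=3,j=1: stock 36.3520 → up 51.6198 (V=39.1202), down 29.0816 (V=61.6584). Price 37.4204; hedge Δ=-1.0000, bond B=73.7724.
  t=3,j=2: stock 64.5248 → up 91.6252 (V=0.8852), down 51.6198 (V=39.1202). Price 10.2458; hedge Δ=-0.9557, bond B=71.9151.
  t=3,j=3: stock 114.5315 → up 162.6348 (V=71.8948), down 91.6252 (V=0.8852). Price 40.7592; hedge Δ=1.0000, bond B=-73.7724.
  t=2,j=0: stock 25.6000 → up 36.3520 (V=37.4204), down 20.4800 (V=53.2924). Price 34.3775; hedge Δ=-1.0000, bond B=59.9775.
  t=2,j=1: stock 45.4400 → up 64.5248 (V=10.2458), down 36.3520 (V=37.4204). Price 15.1004; hedge Δ=-0.9646, bond B=58.9303.
  t=2,j=2: stock 80.6560 → up 114.5315 (V=40.7592), down 64.5248 (V=10.2458). Price 25.5352; hedge Δ=0.6102, bond B=-23.6798.
  t=1,j=0: stock 32.0000 → up 45.4400 (V=15.1004), down 25.6000 (V=34.3775). Price 17.0796; hedge Δ=-0.9716, bond B=48.1717.
  t=1,j=1: stock 56.8000 → up 80.6560 (V=25.5352), down 45.4400 (V=15.1004). Price 18.1605; hedge Δ=0.2963, bond B=1.3302.
  t=0,j=0: stock 40.0000 → up 56.8000 (V=18.1605), down 32.0000 (V=17.0796). Price 14.4953; hedge Δ=0.0436, bond B=12.7519.
Each (Δ,B) replicates both successor values, so the strategy is self-financing and V0 is arbitrage-free.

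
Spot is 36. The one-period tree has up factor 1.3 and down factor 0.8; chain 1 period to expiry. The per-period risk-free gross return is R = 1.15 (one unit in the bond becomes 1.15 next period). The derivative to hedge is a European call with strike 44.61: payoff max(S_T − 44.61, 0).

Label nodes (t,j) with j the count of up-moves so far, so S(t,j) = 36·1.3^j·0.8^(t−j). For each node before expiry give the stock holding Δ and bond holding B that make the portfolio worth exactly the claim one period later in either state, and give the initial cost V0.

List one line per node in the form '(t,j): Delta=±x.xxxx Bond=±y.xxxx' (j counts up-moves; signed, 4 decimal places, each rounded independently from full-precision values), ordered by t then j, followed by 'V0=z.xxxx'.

The replicating-portfolio and risk-neutral prices coincide; use p* = (1.15−0.8)/(1.3−0.8) = 0.7000 for the latter.
Terminal values V(1,·): V(1,0)=0.0000, V(1,1)=2.1900
Node (0,0) S=36.0000: V=(p*·2.1900+(1−p*)·0.0000)/1.15=1.3330; Δ=(2.1900−0.0000)/(46.8000−28.8000)=0.1217; B=V−Δ·S=-3.0470
Each (Δ,B) replicates both successor values, so the strategy is self-financing and V0 is arbitrage-free.

(0,0): Delta=0.1217 Bond=-3.0470
V0=1.3330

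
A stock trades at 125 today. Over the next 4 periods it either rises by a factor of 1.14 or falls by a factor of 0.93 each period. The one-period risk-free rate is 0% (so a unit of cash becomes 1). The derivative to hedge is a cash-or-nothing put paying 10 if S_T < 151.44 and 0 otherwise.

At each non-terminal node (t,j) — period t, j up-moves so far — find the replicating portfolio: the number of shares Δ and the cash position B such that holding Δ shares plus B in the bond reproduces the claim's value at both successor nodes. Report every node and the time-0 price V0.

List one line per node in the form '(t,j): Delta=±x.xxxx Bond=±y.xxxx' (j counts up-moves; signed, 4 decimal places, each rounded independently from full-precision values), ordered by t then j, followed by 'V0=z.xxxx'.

(0,0): Delta=-0.0847 Bond=19.4709
(1,0): Delta=-0.0455 Bond=14.9206
(1,1): Delta=-0.1485 Bond=28.5714
(2,0): Delta=0.0000 Bond=10.0000
(2,1): Delta=-0.1198 Bond=24.7619
(2,2): Delta=-0.1954 Bond=36.1905
(3,0): Delta=0.0000 Bond=10.0000
(3,1): Delta=0.0000 Bond=10.0000
(3,2): Delta=-0.3152 Bond=54.2857
(3,3): Delta=0.0000 Bond=0.0000
V0=8.8889

Risk-neutral probability p* = (R−d)/(u−d) = (1−0.93)/(1.14−0.93) = 0.3333.
Terminal payoffs: V(4,0)=10.0000, V(4,1)=10.0000, V(4,2)=10.0000, V(4,3)=0.0000, V(4,4)=0.0000
  t=3,j=0: stock 100.5446 → up 114.6209 (V=10.0000), down 93.5065 (V=10.0000). Price 10.0000; hedge Δ=0.0000, bond B=10.0000.
  t=3,j=1: stock 123.2483 → up 140.5030 (V=10.0000), down 114.6209 (V=10.0000). Price 10.0000; hedge Δ=0.0000, bond B=10.0000.
  t=3,j=2: stock 151.0785 → up 172.2295 (V=0.0000), down 140.5030 (V=10.0000). Price 6.6667; hedge Δ=-0.3152, bond B=54.2857.
  t=3,j=3: stock 185.1930 → up 211.1200 (V=0.0000), down 172.2295 (V=0.0000). Price 0.0000; hedge Δ=0.0000, bond B=0.0000.
  t=2,j=0: stock 108.1125 → up 123.2482 (V=10.0000), down 100.5446 (V=10.0000). Price 10.0000; hedge Δ=0.0000, bond B=10.0000.
  t=2,j=1: stock 132.5250 → up 151.0785 (V=6.6667), down 123.2483 (V=10.0000). Price 8.8889; hedge Δ=-0.1198, bond B=24.7619.
  t=2,j=2: stock 162.4500 → up 185.1930 (V=0.0000), down 151.0785 (V=6.6667). Price 4.4444; hedge Δ=-0.1954, bond B=36.1905.
  t=1,j=0: stock 116.2500 → up 132.5250 (V=8.8889), down 108.1125 (V=10.0000). Price 9.6296; hedge Δ=-0.0455, bond B=14.9206.
  t=1,j=1: stock 142.5000 → up 162.4500 (V=4.4444), down 132.5250 (V=8.8889). Price 7.4074; hedge Δ=-0.1485, bond B=28.5714.
  t=0,j=0: stock 125.0000 → up 142.5000 (V=7.4074), down 116.2500 (V=9.6296). Price 8.8889; hedge Δ=-0.0847, bond B=19.4709.
Self-financing check: at every node Δ·S+B equals the discounted successor values.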